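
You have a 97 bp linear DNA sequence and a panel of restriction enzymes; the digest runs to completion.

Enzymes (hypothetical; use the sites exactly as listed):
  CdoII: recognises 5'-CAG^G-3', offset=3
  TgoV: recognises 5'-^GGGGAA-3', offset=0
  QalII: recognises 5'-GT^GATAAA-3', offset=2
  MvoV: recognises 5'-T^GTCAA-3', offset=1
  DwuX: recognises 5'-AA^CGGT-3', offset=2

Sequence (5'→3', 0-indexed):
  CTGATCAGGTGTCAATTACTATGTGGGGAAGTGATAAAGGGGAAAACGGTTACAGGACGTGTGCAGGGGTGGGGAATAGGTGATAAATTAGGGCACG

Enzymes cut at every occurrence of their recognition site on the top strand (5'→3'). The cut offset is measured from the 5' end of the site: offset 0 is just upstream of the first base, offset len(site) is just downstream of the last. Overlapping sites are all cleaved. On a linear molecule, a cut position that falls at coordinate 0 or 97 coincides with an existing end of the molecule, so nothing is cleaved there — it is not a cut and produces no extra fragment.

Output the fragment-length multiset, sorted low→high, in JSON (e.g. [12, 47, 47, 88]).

Scan for sites:
  CdoII CAGG/3: at [5, 52, 63] ⇒ [8, 55, 66]
  TgoV GGGGAA/0: at [24, 38, 70] ⇒ [24, 38, 70]
  QalII GTGATAAA/2: at [30, 79] ⇒ [32, 81]
  MvoV TGTCAA/1: at [9] ⇒ [10]
  DwuX AACGGT/2: at [44] ⇒ [46]

Pooled cuts: [8, 10, 24, 32, 38, 46, 55, 66, 70, 81]

Fragments:
  [0,8): 8 bp
  [8,10): 2 bp
  [10,24): 14 bp
  [24,32): 8 bp
  [32,38): 6 bp
  [38,46): 8 bp
  [46,55): 9 bp
  [55,66): 11 bp
  [66,70): 4 bp
  [70,81): 11 bp
  [81,97): 16 bp

[2,4,6,8,8,8,9,11,11,14,16]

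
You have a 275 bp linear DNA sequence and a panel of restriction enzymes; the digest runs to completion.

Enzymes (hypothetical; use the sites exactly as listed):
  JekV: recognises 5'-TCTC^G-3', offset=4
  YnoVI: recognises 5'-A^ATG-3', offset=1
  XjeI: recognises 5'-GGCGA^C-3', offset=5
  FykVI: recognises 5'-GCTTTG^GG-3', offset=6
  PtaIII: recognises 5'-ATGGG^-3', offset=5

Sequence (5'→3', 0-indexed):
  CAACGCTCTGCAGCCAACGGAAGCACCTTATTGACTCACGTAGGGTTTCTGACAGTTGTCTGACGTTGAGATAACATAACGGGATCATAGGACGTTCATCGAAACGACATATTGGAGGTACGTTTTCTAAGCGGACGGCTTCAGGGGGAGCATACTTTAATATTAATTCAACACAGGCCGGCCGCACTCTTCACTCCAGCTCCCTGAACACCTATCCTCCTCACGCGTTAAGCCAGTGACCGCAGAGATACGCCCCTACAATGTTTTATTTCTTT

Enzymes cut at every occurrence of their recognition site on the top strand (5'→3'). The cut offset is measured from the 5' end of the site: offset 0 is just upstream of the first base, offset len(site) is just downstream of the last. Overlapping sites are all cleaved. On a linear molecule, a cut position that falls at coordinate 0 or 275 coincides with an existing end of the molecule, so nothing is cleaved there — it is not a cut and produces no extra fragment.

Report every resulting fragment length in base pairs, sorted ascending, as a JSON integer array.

Scan for sites:
  JekV (TCTCG, off=4): no sites
  YnoVI (AATG, off=1): starts [259] → cuts [260]
  XjeI (GGCGAC, off=5): no sites
  FykVI (GCTTTGGG, off=6): no sites
  PtaIII (ATGGG, off=5): no sites

Pooled cuts: [260]

Fragment lengths:
  [0,260): 260 bp
  [260,275): 15 bp

[15,260]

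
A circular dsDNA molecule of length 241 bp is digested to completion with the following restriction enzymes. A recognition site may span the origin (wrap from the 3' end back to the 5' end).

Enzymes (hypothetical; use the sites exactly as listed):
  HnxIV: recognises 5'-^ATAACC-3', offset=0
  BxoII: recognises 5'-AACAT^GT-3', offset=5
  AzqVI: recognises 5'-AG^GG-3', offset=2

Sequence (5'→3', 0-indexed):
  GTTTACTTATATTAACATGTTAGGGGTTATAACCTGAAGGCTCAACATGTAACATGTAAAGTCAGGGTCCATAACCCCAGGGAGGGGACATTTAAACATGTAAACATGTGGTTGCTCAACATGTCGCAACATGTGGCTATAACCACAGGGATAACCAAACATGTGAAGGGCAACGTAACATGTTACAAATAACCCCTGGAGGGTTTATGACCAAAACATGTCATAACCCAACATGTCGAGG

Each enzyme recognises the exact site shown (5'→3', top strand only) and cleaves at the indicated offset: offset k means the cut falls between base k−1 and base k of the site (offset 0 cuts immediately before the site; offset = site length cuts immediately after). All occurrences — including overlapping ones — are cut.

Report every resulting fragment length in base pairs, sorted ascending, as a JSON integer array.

Per-enzyme occurrences:
  HnxIV ATAACC/0: at [28, 70, 138, 150, 188, 222] ⇒ [28, 70, 138, 150, 188, 222]
  BxoII AACATGT/5: at [13, 43, 50, 94, 102, 117, 127, 157, 176, 214, 229] ⇒ [18, 48, 55, 99, 107, 122, 132, 162, 181, 219, 234]
  AzqVI AGGG/2: at [21, 63, 78, 82, 146, 166, 199, 238] ⇒ [23, 65, 80, 84, 148, 168, 201, 240]

Pooled cuts: [18, 23, 28, 48, 55, 65, 70, 80, 84, 99, 107, 122, 132, 138, 148, 150, 162, 168, 181, 188, 201, 219, 222, 234, 240]

Fragment lengths:
  18→23: 5 bp
  23→28: 5 bp
  28→48: 20 bp
  48→55: 7 bp
  55→65: 10 bp
  65→70: 5 bp
  70→80: 10 bp
  80→84: 4 bp
  84→99: 15 bp
  99→107: 8 bp
  107→122: 15 bp
  122→132: 10 bp
  132→138: 6 bp
  138→148: 10 bp
  148→150: 2 bp
  150→162: 12 bp
  162→168: 6 bp
  168→181: 13 bp
  181→188: 7 bp
  188→201: 13 bp
  201→219: 18 bp
  219→222: 3 bp
  222→234: 12 bp
  234→240: 6 bp
  240→18 (wrap): 241-240+18 = 19 bp

[2,3,4,5,5,5,6,6,6,7,7,8,10,10,10,10,12,12,13,13,15,15,18,19,20]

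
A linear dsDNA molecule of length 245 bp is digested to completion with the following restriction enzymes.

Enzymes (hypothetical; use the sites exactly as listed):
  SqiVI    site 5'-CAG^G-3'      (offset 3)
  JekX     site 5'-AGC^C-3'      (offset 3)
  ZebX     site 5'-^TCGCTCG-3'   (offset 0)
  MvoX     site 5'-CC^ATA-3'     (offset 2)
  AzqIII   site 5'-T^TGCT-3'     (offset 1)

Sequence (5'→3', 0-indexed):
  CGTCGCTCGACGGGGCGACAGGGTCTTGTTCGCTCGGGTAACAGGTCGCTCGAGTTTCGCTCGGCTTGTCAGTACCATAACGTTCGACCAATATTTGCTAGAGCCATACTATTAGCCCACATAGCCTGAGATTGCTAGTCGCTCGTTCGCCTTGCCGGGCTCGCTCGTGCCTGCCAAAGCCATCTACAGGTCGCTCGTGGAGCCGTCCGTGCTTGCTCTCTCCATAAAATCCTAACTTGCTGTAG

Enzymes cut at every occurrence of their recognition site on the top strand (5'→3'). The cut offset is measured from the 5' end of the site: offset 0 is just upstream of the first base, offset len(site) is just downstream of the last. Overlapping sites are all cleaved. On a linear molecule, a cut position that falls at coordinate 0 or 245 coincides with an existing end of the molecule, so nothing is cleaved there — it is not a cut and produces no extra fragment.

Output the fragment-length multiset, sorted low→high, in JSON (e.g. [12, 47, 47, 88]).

[1,1,1,2,6,7,8,8,9,9,9,10,10,11,11,13,14,15,19,19,20,20,22]

Scan for sites:
  SqiVI CAGG/3: at [18, 41, 186] ⇒ [21, 44, 189]
  JekX AGCC/3: at [101, 113, 122, 177, 200] ⇒ [104, 116, 125, 180, 203]
  ZebX TCGCTCG/0: at [2, 29, 45, 56, 138, 160, 190] ⇒ [2, 29, 45, 56, 138, 160, 190]
  MvoX CCATA/2: at [74, 103, 221] ⇒ [76, 105, 223]
  AzqIII TTGCT/1: at [94, 131, 212, 236] ⇒ [95, 132, 213, 237]

Pooled cuts: [2, 21, 29, 44, 45, 56, 76, 95, 104, 105, 116, 125, 132, 138, 160, 180, 189, 190, 203, 213, 223, 237]

Fragments:
  [0,2): 2 bp
  [2,21): 19 bp
  [21,29): 8 bp
  [29,44): 15 bp
  [44,45): 1 bp
  [45,56): 11 bp
  [56,76): 20 bp
  [76,95): 19 bp
  [95,104): 9 bp
  [104,105): 1 bp
  [105,116): 11 bp
  [116,125): 9 bp
  [125,132): 7 bp
  [132,138): 6 bp
  [138,160): 22 bp
  [160,180): 20 bp
  [180,189): 9 bp
  [189,190): 1 bp
  [190,203): 13 bp
  [203,213): 10 bp
  [213,223): 10 bp
  [223,237): 14 bp
  [237,245): 8 bp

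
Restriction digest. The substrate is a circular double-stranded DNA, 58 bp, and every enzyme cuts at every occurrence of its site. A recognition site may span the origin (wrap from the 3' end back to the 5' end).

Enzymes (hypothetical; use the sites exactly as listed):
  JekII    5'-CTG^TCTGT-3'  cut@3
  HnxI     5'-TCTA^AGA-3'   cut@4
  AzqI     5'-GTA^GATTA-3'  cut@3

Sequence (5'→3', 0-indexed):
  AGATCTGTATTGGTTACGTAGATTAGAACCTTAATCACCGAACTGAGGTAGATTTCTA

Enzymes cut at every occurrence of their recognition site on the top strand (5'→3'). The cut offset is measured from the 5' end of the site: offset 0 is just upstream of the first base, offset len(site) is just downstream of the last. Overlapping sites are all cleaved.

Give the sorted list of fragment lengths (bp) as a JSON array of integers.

Per-enzyme occurrences:
  JekII (CTGTCTGT, off=3): no sites
  HnxI (TCTAAGA, off=4): starts [54] → cuts [0]
  AzqI (GTAGATTA, off=3): starts [17] → cuts [20]

Pooled cuts: [0, 20]

Fragment lengths:
  0→20: 20 bp
  20→0 (wrap): 58-20+0 = 38 bp

[20,38]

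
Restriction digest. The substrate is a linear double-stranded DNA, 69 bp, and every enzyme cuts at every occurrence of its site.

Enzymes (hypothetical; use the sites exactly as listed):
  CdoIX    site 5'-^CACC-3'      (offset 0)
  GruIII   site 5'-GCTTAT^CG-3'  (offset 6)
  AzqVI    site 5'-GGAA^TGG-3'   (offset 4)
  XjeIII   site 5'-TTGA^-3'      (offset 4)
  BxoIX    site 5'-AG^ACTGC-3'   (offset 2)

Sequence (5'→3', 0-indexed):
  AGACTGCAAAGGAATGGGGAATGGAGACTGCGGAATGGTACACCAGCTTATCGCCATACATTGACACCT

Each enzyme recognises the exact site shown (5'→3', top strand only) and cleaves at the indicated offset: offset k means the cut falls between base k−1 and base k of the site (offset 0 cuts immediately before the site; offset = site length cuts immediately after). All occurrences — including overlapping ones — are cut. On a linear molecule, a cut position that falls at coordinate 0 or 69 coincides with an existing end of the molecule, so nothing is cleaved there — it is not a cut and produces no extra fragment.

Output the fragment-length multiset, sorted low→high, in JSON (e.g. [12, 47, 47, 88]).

Scan for sites:
  CdoIX (CACC, off=0): starts [40, 64] → cuts [40, 64]
  GruIII (GCTTATCG, off=6): starts [45] → cuts [51]
  AzqVI (GGAATGG, off=4): starts [10, 17, 31] → cuts [14, 21, 35]
  XjeIII (TTGA, off=4): starts [60] → cuts [64]
  BxoIX (AGACTGC, off=2): starts [0, 24] → cuts [2, 26]

Pooled cuts: [2, 14, 21, 26, 35, 40, 51, 64]

Fragments:
  [0,2): 2 bp
  [2,14): 12 bp
  [14,21): 7 bp
  [21,26): 5 bp
  [26,35): 9 bp
  [35,40): 5 bp
  [40,51): 11 bp
  [51,64): 13 bp
  [64,69): 5 bp

[2,5,5,5,7,9,11,12,13]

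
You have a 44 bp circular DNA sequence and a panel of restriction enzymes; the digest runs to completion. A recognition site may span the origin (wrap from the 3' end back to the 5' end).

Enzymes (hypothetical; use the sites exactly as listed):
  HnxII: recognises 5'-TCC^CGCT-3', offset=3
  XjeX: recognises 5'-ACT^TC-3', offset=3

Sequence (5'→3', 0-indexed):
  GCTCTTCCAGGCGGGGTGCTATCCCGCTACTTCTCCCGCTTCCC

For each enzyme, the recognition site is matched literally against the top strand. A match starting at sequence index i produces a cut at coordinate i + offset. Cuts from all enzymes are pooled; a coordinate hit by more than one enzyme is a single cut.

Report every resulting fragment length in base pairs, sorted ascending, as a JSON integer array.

Site scan:
  HnxII (TCCCGCT, off=3): starts [21, 33, 40] → cuts [24, 36, 43]
  XjeX (ACTTC, off=3): starts [28] → cuts [31]

Pooled cuts: [24, 31, 36, 43]

Fragment lengths:
  24→31: 7 bp
  31→36: 5 bp
  36→43: 7 bp
  43→24 (wrap): 44-43+24 = 25 bp

[5,7,7,25]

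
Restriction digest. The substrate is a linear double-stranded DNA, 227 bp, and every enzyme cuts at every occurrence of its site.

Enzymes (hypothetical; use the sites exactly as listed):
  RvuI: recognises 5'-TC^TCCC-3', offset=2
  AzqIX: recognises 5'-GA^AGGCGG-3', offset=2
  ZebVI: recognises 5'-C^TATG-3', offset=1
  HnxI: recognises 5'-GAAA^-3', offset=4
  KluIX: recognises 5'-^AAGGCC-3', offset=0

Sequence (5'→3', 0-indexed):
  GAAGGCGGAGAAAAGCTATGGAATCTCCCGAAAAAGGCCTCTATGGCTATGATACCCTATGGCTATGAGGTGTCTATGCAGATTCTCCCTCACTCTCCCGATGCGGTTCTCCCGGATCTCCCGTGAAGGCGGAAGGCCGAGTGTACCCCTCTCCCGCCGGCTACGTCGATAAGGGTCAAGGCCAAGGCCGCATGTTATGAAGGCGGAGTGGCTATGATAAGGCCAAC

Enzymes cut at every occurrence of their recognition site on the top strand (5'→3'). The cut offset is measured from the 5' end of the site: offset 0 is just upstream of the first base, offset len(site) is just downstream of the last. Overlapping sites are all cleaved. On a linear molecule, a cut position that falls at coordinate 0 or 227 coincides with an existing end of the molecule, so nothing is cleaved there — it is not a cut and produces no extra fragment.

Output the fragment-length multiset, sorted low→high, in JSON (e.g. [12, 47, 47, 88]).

Site scan:
  RvuI (TCTCCC, off=2): starts [23, 83, 93, 107, 116, 149] → cuts [25, 85, 95, 109, 118, 151]
  AzqIX (GAAGGCGG, off=2): starts [0, 124, 198] → cuts [2, 126, 200]
  ZebVI (CTATG, off=1): starts [15, 40, 46, 56, 62, 73, 211] → cuts [16, 41, 47, 57, 63, 74, 212]
  HnxI (GAAA, off=4): starts [9, 29] → cuts [13, 33]
  KluIX (AAGGCC, off=0): starts [33, 132, 177, 183, 218] → cuts [33, 132, 177, 183, 218]

All cut coordinates (distinct, sorted): [2, 13, 16, 25, 33, 41, 47, 57, 63, 74, 85, 95, 109, 118, 126, 132, 151, 177, 183, 200, 212, 218]

Fragments:
  [0,2): 2 bp
  [2,13): 11 bp
  [13,16): 3 bp
  [16,25): 9 bp
  [25,33): 8 bp
  [33,41): 8 bp
  [41,47): 6 bp
  [47,57): 10 bp
  [57,63): 6 bp
  [63,74): 11 bp
  [74,85): 11 bp
  [85,95): 10 bp
  [95,109): 14 bp
  [109,118): 9 bp
  [118,126): 8 bp
  [126,132): 6 bp
  [132,151): 19 bp
  [151,177): 26 bp
  [177,183): 6 bp
  [183,200): 17 bp
  [200,212): 12 bp
  [212,218): 6 bp
  [218,227): 9 bp

[2,3,6,6,6,6,6,8,8,8,9,9,9,10,10,11,11,11,12,14,17,19,26]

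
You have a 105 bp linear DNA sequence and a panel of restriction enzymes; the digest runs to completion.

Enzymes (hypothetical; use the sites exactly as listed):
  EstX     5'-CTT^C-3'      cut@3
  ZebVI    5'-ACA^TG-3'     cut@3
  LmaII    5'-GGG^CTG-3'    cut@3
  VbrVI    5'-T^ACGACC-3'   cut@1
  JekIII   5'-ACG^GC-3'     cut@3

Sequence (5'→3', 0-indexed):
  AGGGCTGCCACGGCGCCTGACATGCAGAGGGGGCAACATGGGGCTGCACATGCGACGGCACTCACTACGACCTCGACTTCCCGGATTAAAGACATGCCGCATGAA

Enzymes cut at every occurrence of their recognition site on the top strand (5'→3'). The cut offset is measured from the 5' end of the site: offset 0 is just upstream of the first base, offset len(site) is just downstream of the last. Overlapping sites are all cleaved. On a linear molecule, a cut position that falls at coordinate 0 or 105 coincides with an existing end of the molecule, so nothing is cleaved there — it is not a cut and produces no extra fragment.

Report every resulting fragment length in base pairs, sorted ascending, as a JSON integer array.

[4,5,7,7,8,9,10,11,13,15,16]

Site scan:
  EstX CTTC/3: at [76] ⇒ [79]
  ZebVI ACATG/3: at [19, 35, 47, 91] ⇒ [22, 38, 50, 94]
  LmaII GGGCTG/3: at [1, 40] ⇒ [4, 43]
  VbrVI TACGACC/1: at [65] ⇒ [66]
  JekIII ACGGC/3: at [9, 54] ⇒ [12, 57]

Pooled cuts: [4, 12, 22, 38, 43, 50, 57, 66, 79, 94]

Fragments:
  [0,4): 4 bp
  [4,12): 8 bp
  [12,22): 10 bp
  [22,38): 16 bp
  [38,43): 5 bp
  [43,50): 7 bp
  [50,57): 7 bp
  [57,66): 9 bp
  [66,79): 13 bp
  [79,94): 15 bp
  [94,105): 11 bp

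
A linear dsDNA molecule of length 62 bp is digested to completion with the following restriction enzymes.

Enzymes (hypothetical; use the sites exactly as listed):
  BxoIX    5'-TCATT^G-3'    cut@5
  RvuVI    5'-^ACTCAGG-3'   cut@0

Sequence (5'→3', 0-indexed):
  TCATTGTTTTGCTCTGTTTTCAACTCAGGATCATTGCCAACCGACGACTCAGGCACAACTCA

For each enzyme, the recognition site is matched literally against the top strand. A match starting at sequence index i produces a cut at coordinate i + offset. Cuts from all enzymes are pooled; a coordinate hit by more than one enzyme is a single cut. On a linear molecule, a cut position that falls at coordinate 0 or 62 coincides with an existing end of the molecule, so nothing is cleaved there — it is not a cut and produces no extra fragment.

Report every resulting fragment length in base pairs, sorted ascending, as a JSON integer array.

[5,11,13,16,17]

Site scan:
  BxoIX (TCATTG, off=5): starts [0, 30] → cuts [5, 35]
  RvuVI (ACTCAGG, off=0): starts [22, 46] → cuts [22, 46]

Pooled cuts: [5, 22, 35, 46]

Fragments:
  [0,5): 5 bp
  [5,22): 17 bp
  [22,35): 13 bp
  [35,46): 11 bp
  [46,62): 16 bp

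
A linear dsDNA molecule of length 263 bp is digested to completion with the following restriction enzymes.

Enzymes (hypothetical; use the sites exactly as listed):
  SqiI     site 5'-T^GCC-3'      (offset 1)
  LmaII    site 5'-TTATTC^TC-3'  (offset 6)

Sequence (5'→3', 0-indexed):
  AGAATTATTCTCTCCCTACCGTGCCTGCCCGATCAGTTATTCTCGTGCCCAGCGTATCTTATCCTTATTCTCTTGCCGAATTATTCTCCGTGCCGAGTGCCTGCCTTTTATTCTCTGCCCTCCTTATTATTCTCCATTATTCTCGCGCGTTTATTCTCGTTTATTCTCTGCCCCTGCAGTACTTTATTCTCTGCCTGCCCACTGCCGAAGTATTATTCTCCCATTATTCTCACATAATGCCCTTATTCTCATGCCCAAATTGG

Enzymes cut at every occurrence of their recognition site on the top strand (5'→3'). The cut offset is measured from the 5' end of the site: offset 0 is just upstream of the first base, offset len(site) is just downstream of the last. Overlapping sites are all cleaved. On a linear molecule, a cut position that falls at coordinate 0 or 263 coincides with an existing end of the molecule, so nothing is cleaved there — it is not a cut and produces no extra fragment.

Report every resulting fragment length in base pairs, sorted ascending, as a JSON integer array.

[3,3,3,4,4,4,4,4,4,5,7,7,9,10,10,10,10,11,11,11,12,12,14,15,16,16,20,24]

Site scan:
  SqiI (TGCC, off=1): starts [21, 25, 45, 73, 90, 97, 101, 115, 168, 191, 195, 202, 237, 251] → cuts [22, 26, 46, 74, 91, 98, 102, 116, 169, 192, 196, 203, 238, 252]
  LmaII (TTATTCTC, off=6): starts [4, 36, 64, 80, 107, 126, 136, 150, 160, 183, 212, 223, 242] → cuts [10, 42, 70, 86, 113, 132, 142, 156, 166, 189, 218, 229, 248]

Pooled cuts: [10, 22, 26, 42, 46, 70, 74, 86, 91, 98, 102, 113, 116, 132, 142, 156, 166, 169, 189, 192, 196, 203, 218, 229, 238, 248, 252]

Fragments:
  [0,10): 10 bp
  [10,22): 12 bp
  [22,26): 4 bp
  [26,42): 16 bp
  [42,46): 4 bp
  [46,70): 24 bp
  [70,74): 4 bp
  [74,86): 12 bp
  [86,91): 5 bp
  [91,98): 7 bp
  [98,102): 4 bp
  [102,113): 11 bp
  [113,116): 3 bp
  [116,132): 16 bp
  [132,142): 10 bp
  [142,156): 14 bp
  [156,166): 10 bp
  [166,169): 3 bp
  [169,189): 20 bp
  [189,192): 3 bp
  [192,196): 4 bp
  [196,203): 7 bp
  [203,218): 15 bp
  [218,229): 11 bp
  [229,238): 9 bp
  [238,248): 10 bp
  [248,252): 4 bp
  [252,263): 11 bp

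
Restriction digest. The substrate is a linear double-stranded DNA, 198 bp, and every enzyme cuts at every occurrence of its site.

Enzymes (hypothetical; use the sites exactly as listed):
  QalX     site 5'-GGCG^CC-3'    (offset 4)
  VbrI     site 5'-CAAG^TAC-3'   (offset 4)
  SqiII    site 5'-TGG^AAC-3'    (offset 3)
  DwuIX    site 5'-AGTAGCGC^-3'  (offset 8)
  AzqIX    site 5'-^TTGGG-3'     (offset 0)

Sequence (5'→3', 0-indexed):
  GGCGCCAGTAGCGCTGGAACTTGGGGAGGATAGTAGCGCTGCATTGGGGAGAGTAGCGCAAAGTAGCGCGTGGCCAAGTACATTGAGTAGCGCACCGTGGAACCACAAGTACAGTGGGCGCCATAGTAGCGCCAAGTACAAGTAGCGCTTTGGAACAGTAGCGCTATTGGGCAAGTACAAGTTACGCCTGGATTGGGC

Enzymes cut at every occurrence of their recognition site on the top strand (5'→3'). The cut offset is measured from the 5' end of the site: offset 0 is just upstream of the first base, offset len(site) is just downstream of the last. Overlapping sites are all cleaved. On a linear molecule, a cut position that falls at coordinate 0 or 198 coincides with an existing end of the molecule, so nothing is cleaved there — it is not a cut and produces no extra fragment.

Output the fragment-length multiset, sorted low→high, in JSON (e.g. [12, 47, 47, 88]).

[2,3,3,4,4,4,5,6,7,9,9,9,10,10,11,11,12,12,15,16,17,19]

Site scan:
  QalX (GGCGCC, off=4): starts [0, 116] → cuts [4, 120]
  VbrI (CAAGTAC, off=4): starts [74, 105, 132, 171] → cuts [78, 109, 136, 175]
  SqiII (TGGAAC, off=3): starts [14, 97, 150] → cuts [17, 100, 153]
  DwuIX (AGTAGCGC, off=8): starts [6, 31, 51, 61, 85, 124, 140, 156] → cuts [14, 39, 59, 69, 93, 132, 148, 164]
  AzqIX (TTGGG, off=0): starts [20, 43, 166, 192] → cuts [20, 43, 166, 192]

Pooled cuts: [4, 14, 17, 20, 39, 43, 59, 69, 78, 93, 100, 109, 120, 132, 136, 148, 153, 164, 166, 175, 192]

Fragments:
  [0,4): 4 bp
  [4,14): 10 bp
  [14,17): 3 bp
  [17,20): 3 bp
  [20,39): 19 bp
  [39,43): 4 bp
  [43,59): 16 bp
  [59,69): 10 bp
  [69,78): 9 bp
  [78,93): 15 bp
  [93,100): 7 bp
  [100,109): 9 bp
  [109,120): 11 bp
  [120,132): 12 bp
  [132,136): 4 bp
  [136,148): 12 bp
  [148,153): 5 bp
  [153,164): 11 bp
  [164,166): 2 bp
  [166,175): 9 bp
  [175,192): 17 bp
  [192,198): 6 bp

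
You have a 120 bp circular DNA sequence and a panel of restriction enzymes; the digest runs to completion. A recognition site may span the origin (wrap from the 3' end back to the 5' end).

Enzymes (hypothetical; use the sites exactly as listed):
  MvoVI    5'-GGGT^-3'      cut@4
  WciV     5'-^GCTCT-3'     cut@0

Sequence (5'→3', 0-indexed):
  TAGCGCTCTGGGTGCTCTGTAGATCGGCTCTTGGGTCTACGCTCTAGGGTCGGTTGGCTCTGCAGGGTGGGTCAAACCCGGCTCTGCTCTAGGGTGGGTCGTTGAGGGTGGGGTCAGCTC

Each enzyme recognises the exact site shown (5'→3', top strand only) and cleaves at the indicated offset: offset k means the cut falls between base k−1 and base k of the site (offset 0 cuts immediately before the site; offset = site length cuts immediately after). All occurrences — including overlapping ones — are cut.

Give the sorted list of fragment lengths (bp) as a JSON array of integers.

[2,4,4,4,5,5,6,8,8,9,10,10,10,10,12,13]

Scan for sites:
  MvoVI (GGGT, off=4): starts [9, 32, 46, 64, 68, 91, 95, 105, 110] → cuts [13, 36, 50, 68, 72, 95, 99, 109, 114]
  WciV (GCTCT, off=0): starts [4, 13, 26, 40, 56, 80, 85, 116] → cuts [4, 13, 26, 40, 56, 80, 85, 116]

Pooled cuts: [4, 13, 26, 36, 40, 50, 56, 68, 72, 80, 85, 95, 99, 109, 114, 116]

Fragment lengths:
  4→13: 9 bp
  13→26: 13 bp
  26→36: 10 bp
  36→40: 4 bp
  40→50: 10 bp
  50→56: 6 bp
  56→68: 12 bp
  68→72: 4 bp
  72→80: 8 bp
  80→85: 5 bp
  85→95: 10 bp
  95→99: 4 bp
  99→109: 10 bp
  109→114: 5 bp
  114→116: 2 bp
  116→4 (wrap): 120-116+4 = 8 bp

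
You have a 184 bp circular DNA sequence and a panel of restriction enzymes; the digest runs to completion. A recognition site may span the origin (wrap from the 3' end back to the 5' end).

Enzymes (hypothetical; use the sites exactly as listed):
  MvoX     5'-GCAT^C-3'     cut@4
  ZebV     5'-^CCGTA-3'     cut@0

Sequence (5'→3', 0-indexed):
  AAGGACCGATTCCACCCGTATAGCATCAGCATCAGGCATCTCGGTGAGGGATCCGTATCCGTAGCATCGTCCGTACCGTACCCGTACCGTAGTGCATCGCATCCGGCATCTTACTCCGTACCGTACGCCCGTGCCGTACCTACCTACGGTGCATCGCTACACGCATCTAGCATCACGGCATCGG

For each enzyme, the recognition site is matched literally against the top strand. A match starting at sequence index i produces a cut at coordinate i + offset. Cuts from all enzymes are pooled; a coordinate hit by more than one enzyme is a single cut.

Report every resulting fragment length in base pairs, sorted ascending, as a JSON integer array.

[3,5,5,5,5,6,6,6,6,7,7,7,8,9,11,11,12,13,13,18,21]

Per-enzyme occurrences:
  MvoX (GCATC, off=4): starts [22, 28, 35, 63, 93, 98, 105, 150, 162, 169, 177] → cuts [26, 32, 39, 67, 97, 102, 109, 154, 166, 173, 181]
  ZebV (CCGTA, off=0): starts [15, 52, 58, 70, 75, 81, 86, 115, 120, 133] → cuts [15, 52, 58, 70, 75, 81, 86, 115, 120, 133]

Pooled cuts: [15, 26, 32, 39, 52, 58, 67, 70, 75, 81, 86, 97, 102, 109, 115, 120, 133, 154, 166, 173, 181]

Fragments:
  15→26: 11 bp
  26→32: 6 bp
  32→39: 7 bp
  39→52: 13 bp
  52→58: 6 bp
  58→67: 9 bp
  67→70: 3 bp
  70→75: 5 bp
  75→81: 6 bp
  81→86: 5 bp
  86→97: 11 bp
  97→102: 5 bp
  102→109: 7 bp
  109→115: 6 bp
  115→120: 5 bp
  120→133: 13 bp
  133→154: 21 bp
  154→166: 12 bp
  166→173: 7 bp
  173→181: 8 bp
  181→15 (wrap): 184-181+15 = 18 bp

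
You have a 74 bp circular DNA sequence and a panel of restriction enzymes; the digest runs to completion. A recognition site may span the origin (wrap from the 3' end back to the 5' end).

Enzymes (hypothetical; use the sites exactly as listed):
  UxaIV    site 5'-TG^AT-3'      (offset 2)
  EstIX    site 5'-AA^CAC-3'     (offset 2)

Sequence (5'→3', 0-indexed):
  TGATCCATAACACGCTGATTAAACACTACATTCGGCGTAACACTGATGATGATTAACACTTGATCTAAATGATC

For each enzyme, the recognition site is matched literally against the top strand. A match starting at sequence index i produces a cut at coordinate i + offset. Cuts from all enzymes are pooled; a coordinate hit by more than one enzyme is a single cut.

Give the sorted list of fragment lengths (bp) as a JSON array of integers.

Scan for sites:
  UxaIV (TGAT, off=2): starts [0, 15, 43, 46, 49, 60, 69] → cuts [2, 17, 45, 48, 51, 62, 71]
  EstIX (AACAC, off=2): starts [8, 21, 38, 54] → cuts [10, 23, 40, 56]

Pooled cuts: [2, 10, 17, 23, 40, 45, 48, 51, 56, 62, 71]

Fragment lengths:
  2→10: 8 bp
  10→17: 7 bp
  17→23: 6 bp
  23→40: 17 bp
  40→45: 5 bp
  45→48: 3 bp
  48→51: 3 bp
  51→56: 5 bp
  56→62: 6 bp
  62→71: 9 bp
  71→2 (wrap): 74-71+2 = 5 bp

[3,3,5,5,5,6,6,7,8,9,17]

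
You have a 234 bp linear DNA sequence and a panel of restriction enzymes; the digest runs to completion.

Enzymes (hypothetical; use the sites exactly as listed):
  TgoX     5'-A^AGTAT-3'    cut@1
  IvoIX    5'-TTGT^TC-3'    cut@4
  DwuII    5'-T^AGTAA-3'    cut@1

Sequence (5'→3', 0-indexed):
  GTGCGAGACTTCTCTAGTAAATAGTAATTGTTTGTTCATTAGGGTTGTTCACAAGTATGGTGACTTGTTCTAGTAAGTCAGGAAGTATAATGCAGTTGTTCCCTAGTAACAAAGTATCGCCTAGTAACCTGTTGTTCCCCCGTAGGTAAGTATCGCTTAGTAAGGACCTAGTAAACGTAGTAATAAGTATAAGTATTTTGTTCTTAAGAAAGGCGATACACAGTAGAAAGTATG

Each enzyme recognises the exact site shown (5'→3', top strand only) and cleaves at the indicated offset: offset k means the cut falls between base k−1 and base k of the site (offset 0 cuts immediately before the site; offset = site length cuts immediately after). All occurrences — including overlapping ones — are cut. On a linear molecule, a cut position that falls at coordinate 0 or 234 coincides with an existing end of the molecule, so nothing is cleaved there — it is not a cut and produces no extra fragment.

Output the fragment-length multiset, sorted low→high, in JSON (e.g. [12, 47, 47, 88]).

[3,5,5,6,6,7,7,8,9,10,10,10,11,12,13,13,13,13,15,15,16,27]

Scan for sites:
  TgoX (AAGTAT, off=1): starts [52, 82, 111, 147, 184, 190, 227] → cuts [53, 83, 112, 148, 185, 191, 228]
  IvoIX (TTGTTC, off=4): starts [31, 44, 64, 95, 131, 197] → cuts [35, 48, 68, 99, 135, 201]
  DwuII (TAGTAA, off=1): starts [14, 21, 70, 103, 121, 157, 168, 177] → cuts [15, 22, 71, 104, 122, 158, 169, 178]

All cut coordinates (distinct, sorted): [15, 22, 35, 48, 53, 68, 71, 83, 99, 104, 112, 122, 135, 148, 158, 169, 178, 185, 191, 201, 228]

Fragments:
  [0,15): 15 bp
  [15,22): 7 bp
  [22,35): 13 bp
  [35,48): 13 bp
  [48,53): 5 bp
  [53,68): 15 bp
  [68,71): 3 bp
  [71,83): 12 bp
  [83,99): 16 bp
  [99,104): 5 bp
  [104,112): 8 bp
  [112,122): 10 bp
  [122,135): 13 bp
  [135,148): 13 bp
  [148,158): 10 bp
  [158,169): 11 bp
  [169,178): 9 bp
  [178,185): 7 bp
  [185,191): 6 bp
  [191,201): 10 bp
  [201,228): 27 bp
  [228,234): 6 bp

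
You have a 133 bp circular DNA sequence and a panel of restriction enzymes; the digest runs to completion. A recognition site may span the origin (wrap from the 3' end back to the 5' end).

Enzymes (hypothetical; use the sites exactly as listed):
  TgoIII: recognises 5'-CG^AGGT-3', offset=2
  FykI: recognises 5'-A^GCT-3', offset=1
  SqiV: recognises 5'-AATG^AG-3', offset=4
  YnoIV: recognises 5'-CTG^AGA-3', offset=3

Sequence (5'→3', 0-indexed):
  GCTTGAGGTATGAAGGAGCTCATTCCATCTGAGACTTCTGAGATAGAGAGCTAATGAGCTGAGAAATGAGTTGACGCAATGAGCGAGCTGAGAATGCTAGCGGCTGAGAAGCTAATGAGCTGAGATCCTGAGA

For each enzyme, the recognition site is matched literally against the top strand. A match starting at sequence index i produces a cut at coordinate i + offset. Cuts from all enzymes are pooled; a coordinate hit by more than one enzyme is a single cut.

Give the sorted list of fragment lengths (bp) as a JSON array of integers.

[1,1,3,4,4,4,4,5,7,7,7,8,9,9,13,14,16,17]

Per-enzyme occurrences:
  TgoIII (CGAGGT, off=2): no sites
  FykI AGCT/1: at [16, 48, 56, 85, 109, 117, 132] ⇒ [0, 17, 49, 57, 86, 110, 118]
  SqiV AATGAG/4: at [52, 64, 77, 113] ⇒ [56, 68, 81, 117]
  YnoIV CTGAGA/3: at [28, 37, 58, 87, 103, 119, 127] ⇒ [31, 40, 61, 90, 106, 122, 130]

All cut coordinates (distinct, sorted): [0, 17, 31, 40, 49, 56, 57, 61, 68, 81, 86, 90, 106, 110, 117, 118, 122, 130]

Fragment lengths:
  0→17: 17 bp
  17→31: 14 bp
  31→40: 9 bp
  40→49: 9 bp
  49→56: 7 bp
  56→57: 1 bp
  57→61: 4 bp
  61→68: 7 bp
  68→81: 13 bp
  81→86: 5 bp
  86→90: 4 bp
  90→106: 16 bp
  106→110: 4 bp
  110→117: 7 bp
  117→118: 1 bp
  118→122: 4 bp
  122→130: 8 bp
  130→0 (wrap): 133-130+0 = 3 bp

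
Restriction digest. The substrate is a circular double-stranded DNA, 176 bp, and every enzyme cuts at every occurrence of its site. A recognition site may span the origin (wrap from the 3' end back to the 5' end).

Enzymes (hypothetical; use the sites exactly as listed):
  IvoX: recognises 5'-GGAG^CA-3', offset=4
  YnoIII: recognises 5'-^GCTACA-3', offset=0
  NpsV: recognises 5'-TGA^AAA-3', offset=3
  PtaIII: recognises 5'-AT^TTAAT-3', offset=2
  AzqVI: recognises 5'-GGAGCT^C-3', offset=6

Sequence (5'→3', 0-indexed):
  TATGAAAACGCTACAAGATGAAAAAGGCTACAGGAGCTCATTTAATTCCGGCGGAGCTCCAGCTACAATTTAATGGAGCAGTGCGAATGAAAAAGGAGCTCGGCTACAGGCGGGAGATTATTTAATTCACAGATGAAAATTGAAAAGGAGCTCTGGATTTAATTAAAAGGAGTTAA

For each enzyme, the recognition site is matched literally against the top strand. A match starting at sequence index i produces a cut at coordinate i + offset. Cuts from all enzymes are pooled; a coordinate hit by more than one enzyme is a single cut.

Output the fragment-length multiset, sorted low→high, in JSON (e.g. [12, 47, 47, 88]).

Scan for sites:
  IvoX (GGAGCA, off=4): starts [74] → cuts [78]
  YnoIII (GCTACA, off=0): starts [9, 26, 61, 102] → cuts [9, 26, 61, 102]
  NpsV (TGAAAA, off=3): starts [2, 18, 87, 133, 140] → cuts [5, 21, 90, 136, 143]
  PtaIII (ATTTAAT, off=2): starts [39, 67, 119, 156] → cuts [41, 69, 121, 158]
  AzqVI (GGAGCTC, off=6): starts [32, 52, 94, 146] → cuts [38, 58, 100, 152]

All cut coordinates (distinct, sorted): [5, 9, 21, 26, 38, 41, 58, 61, 69, 78, 90, 100, 102, 121, 136, 143, 152, 158]

Fragments:
  5→9: 4 bp
  9→21: 12 bp
  21→26: 5 bp
  26→38: 12 bp
  38→41: 3 bp
  41→58: 17 bp
  58→61: 3 bp
  61→69: 8 bp
  69→78: 9 bp
  78→90: 12 bp
  90→100: 10 bp
  100→102: 2 bp
  102→121: 19 bp
  121→136: 15 bp
  136→143: 7 bp
  143→152: 9 bp
  152→158: 6 bp
  158→5 (wrap): 176-158+5 = 23 bp

[2,3,3,4,5,6,7,8,9,9,10,12,12,12,15,17,19,23]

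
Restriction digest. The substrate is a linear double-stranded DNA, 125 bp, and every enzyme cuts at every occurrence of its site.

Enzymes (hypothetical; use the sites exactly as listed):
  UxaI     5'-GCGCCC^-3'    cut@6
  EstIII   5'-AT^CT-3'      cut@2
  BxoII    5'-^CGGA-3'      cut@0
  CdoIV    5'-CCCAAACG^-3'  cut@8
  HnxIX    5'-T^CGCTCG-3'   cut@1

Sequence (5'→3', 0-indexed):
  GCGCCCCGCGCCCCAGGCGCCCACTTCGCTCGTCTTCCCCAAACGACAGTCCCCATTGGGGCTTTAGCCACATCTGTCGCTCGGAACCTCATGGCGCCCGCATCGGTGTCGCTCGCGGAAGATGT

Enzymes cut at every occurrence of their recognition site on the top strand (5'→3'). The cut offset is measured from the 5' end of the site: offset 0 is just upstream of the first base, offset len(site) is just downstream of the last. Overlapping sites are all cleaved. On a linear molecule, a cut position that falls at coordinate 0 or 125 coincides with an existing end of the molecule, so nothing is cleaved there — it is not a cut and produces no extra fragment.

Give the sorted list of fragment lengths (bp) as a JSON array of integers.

[4,4,4,6,6,7,9,10,10,18,19,28]

Scan for sites:
  UxaI (GCGCCC, off=6): starts [0, 7, 16, 93] → cuts [6, 13, 22, 99]
  EstIII (ATCT, off=2): starts [71] → cuts [73]
  BxoII (CGGA, off=0): starts [81, 115] → cuts [81, 115]
  CdoIV (CCCAAACG, off=8): starts [37] → cuts [45]
  HnxIX (TCGCTCG, off=1): starts [25, 76, 108] → cuts [26, 77, 109]

Pooled cuts: [6, 13, 22, 26, 45, 73, 77, 81, 99, 109, 115]

Fragment lengths:
  [0,6): 6 bp
  [6,13): 7 bp
  [13,22): 9 bp
  [22,26): 4 bp
  [26,45): 19 bp
  [45,73): 28 bp
  [73,77): 4 bp
  [77,81): 4 bp
  [81,99): 18 bp
  [99,109): 10 bp
  [109,115): 6 bp
  [115,125): 10 bp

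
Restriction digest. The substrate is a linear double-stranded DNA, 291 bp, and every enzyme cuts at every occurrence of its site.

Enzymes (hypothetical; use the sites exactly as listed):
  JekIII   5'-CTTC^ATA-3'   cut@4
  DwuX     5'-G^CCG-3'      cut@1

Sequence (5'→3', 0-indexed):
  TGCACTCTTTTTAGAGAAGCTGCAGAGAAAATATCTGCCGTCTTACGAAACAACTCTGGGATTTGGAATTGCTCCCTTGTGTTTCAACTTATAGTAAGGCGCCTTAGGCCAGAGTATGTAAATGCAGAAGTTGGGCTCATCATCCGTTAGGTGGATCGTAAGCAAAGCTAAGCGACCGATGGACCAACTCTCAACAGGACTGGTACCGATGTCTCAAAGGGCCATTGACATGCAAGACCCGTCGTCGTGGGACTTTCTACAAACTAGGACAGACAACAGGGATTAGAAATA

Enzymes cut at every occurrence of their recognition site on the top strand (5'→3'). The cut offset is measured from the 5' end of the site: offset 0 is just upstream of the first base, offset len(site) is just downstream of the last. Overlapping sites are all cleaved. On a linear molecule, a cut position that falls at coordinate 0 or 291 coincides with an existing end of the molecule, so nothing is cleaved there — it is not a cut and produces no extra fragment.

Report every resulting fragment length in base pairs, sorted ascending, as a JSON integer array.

[37,254]

Scan for sites:
  JekIII (CTTCATA, off=4): no sites
  DwuX (GCCG, off=1): starts [36] → cuts [37]

Pooled cuts: [37]

Fragments:
  [0,37): 37 bp
  [37,291): 254 bp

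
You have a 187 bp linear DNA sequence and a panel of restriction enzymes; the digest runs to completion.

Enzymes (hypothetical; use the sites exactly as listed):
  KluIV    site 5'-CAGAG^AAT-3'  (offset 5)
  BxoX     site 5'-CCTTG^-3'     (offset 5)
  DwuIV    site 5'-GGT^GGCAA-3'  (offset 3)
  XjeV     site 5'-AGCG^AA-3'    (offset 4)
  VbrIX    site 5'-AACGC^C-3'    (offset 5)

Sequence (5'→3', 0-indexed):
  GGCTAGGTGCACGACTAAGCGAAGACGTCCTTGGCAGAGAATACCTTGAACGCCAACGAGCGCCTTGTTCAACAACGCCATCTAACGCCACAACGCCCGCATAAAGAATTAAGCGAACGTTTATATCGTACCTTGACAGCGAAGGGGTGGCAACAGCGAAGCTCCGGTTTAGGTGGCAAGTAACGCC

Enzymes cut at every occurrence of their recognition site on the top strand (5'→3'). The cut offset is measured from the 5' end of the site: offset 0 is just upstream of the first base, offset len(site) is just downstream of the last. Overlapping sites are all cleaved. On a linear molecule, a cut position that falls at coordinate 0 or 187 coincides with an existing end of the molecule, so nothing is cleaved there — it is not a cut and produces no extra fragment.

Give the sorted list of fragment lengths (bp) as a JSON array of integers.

[1,5,6,6,7,8,9,10,10,11,12,12,14,16,19,20,21]

Site scan:
  KluIV CAGAGAAT/5: at [34] ⇒ [39]
  BxoX CCTTG/5: at [28, 43, 62, 130] ⇒ [33, 48, 67, 135]
  DwuIV GGTGGCAA/3: at [145, 171] ⇒ [148, 174]
  XjeV AGCGAA/4: at [17, 111, 137, 154] ⇒ [21, 115, 141, 158]
  VbrIX AACGCC/5: at [48, 73, 83, 91, 181] ⇒ [53, 78, 88, 96, 186]

Pooled cuts: [21, 33, 39, 48, 53, 67, 78, 88, 96, 115, 135, 141, 148, 158, 174, 186]

Fragments:
  [0,21): 21 bp
  [21,33): 12 bp
  [33,39): 6 bp
  [39,48): 9 bp
  [48,53): 5 bp
  [53,67): 14 bp
  [67,78): 11 bp
  [78,88): 10 bp
  [88,96): 8 bp
  [96,115): 19 bp
  [115,135): 20 bp
  [135,141): 6 bp
  [141,148): 7 bp
  [148,158): 10 bp
  [158,174): 16 bp
  [174,186): 12 bp
  [186,187): 1 bp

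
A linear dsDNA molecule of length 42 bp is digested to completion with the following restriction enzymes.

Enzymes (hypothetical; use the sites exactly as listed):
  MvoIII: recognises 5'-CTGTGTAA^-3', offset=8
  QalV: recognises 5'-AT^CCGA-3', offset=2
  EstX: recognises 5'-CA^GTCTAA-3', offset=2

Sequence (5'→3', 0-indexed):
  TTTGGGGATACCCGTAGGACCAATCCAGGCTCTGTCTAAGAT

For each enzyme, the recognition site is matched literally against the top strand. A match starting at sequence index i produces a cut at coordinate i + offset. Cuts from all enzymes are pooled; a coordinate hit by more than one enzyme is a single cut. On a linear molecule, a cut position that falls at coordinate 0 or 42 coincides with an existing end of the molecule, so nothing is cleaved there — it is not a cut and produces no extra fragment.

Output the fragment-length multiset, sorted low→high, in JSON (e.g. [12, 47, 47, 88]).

[42]

Scan for sites:
  MvoIII (CTGTGTAA, off=8): no sites
  QalV (ATCCGA, off=2): no sites
  EstX (CAGTCTAA, off=2): no sites

All cut coordinates (distinct, sorted): ∅

Fragment lengths:
  no cuts → one linear fragment of 42 bp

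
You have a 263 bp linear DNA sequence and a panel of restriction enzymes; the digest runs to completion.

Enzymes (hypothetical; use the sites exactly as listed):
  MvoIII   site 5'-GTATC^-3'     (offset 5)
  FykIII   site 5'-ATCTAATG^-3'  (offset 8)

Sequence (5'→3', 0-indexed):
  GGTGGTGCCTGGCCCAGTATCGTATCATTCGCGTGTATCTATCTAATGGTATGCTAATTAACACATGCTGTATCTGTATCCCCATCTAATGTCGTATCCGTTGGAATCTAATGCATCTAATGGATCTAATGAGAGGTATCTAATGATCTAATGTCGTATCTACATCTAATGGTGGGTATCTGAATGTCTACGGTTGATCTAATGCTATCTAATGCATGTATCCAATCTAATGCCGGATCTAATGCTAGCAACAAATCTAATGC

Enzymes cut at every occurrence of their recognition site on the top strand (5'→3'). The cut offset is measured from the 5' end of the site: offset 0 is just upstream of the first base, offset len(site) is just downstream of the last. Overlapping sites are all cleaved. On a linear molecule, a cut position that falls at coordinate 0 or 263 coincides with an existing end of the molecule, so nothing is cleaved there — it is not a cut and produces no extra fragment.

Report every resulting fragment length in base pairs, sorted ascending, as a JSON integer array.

[1,5,5,6,7,7,8,8,9,9,9,9,9,10,10,11,11,12,13,15,18,21,24,26]

Per-enzyme occurrences:
  MvoIII GTATC/5: at [16, 21, 34, 69, 75, 93, 135, 155, 175, 217] ⇒ [21, 26, 39, 74, 80, 98, 140, 160, 180, 222]
  FykIII ATCTAATG/8: at [40, 83, 105, 114, 123, 137, 145, 163, 196, 206, 224, 236, 254] ⇒ [48, 91, 113, 122, 131, 145, 153, 171, 204, 214, 232, 244, 262]

Pooled cuts: [21, 26, 39, 48, 74, 80, 91, 98, 113, 122, 131, 140, 145, 153, 160, 171, 180, 204, 214, 222, 232, 244, 262]

Fragment lengths:
  [0,21): 21 bp
  [21,26): 5 bp
  [26,39): 13 bp
  [39,48): 9 bp
  [48,74): 26 bp
  [74,80): 6 bp
  [80,91): 11 bp
  [91,98): 7 bp
  [98,113): 15 bp
  [113,122): 9 bp
  [122,131): 9 bp
  [131,140): 9 bp
  [140,145): 5 bp
  [145,153): 8 bp
  [153,160): 7 bp
  [160,171): 11 bp
  [171,180): 9 bp
  [180,204): 24 bp
  [204,214): 10 bp
  [214,222): 8 bp
  [222,232): 10 bp
  [232,244): 12 bp
  [244,262): 18 bp
  [262,263): 1 bp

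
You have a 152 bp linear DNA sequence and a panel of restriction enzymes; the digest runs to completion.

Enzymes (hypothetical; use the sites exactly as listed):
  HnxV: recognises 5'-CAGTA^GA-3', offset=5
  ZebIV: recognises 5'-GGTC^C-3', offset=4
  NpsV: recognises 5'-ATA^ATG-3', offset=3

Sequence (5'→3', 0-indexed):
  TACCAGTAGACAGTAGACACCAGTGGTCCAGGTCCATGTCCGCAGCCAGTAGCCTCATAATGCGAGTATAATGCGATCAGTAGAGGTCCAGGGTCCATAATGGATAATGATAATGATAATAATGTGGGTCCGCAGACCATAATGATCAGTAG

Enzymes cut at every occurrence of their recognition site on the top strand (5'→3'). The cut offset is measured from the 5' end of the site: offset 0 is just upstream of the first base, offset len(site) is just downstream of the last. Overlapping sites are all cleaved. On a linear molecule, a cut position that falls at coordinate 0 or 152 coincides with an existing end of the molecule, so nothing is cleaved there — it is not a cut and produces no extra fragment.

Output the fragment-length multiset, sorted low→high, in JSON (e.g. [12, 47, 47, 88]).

Per-enzyme occurrences:
  HnxV (CAGTAGA, off=5): starts [3, 10, 77] → cuts [8, 15, 82]
  ZebIV (GGTCC, off=4): starts [24, 30, 84, 91, 126] → cuts [28, 34, 88, 95, 130]
  NpsV (ATAATG, off=3): starts [56, 67, 96, 103, 109, 118, 138] → cuts [59, 70, 99, 106, 112, 121, 141]

All cut coordinates (distinct, sorted): [8, 15, 28, 34, 59, 70, 82, 88, 95, 99, 106, 112, 121, 130, 141]

Fragments:
  [0,8): 8 bp
  [8,15): 7 bp
  [15,28): 13 bp
  [28,34): 6 bp
  [34,59): 25 bp
  [59,70): 11 bp
  [70,82): 12 bp
  [82,88): 6 bp
  [88,95): 7 bp
  [95,99): 4 bp
  [99,106): 7 bp
  [106,112): 6 bp
  [112,121): 9 bp
  [121,130): 9 bp
  [130,141): 11 bp
  [141,152): 11 bp

[4,6,6,6,7,7,7,8,9,9,11,11,11,12,13,25]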